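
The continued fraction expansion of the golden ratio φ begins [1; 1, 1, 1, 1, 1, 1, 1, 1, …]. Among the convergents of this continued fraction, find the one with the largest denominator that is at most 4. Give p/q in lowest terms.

a_0 = 1: 1/1  (≤ bound)
a_1 = 1: 2/1  (≤ bound)
a_2 = 1: 3/2  (≤ bound)
a_3 = 1: 5/3  (≤ bound)
a_4 = 1: 8/5  (> 4, stop)

5/3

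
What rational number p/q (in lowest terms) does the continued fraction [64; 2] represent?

Start with 2.
64 + 1/(2/1) = 64 + 1/2 = 129/2

129/2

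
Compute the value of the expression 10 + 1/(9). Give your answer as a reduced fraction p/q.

91/9

Start with 9.
10 + 1/(9/1) = 10 + 1/9 = 91/9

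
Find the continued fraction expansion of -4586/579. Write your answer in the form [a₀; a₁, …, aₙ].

⌊-4586/579⌋ = -8, remainder 46
⌊579/46⌋ = 12, remainder 27
⌊46/27⌋ = 1, remainder 19
⌊27/19⌋ = 1, remainder 8
⌊19/8⌋ = 2, remainder 3
⌊8/3⌋ = 2, remainder 2
⌊3/2⌋ = 1, remainder 1
⌊2/1⌋ = 2, remainder 0

[-8; 12, 1, 1, 2, 2, 1, 2]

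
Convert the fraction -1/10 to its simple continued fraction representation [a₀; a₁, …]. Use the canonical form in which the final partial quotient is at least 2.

[-1; 1, 9]

⌊-1/10⌋ = -1, remainder 9
⌊10/9⌋ = 1, remainder 1
⌊9/1⌋ = 9, remainder 0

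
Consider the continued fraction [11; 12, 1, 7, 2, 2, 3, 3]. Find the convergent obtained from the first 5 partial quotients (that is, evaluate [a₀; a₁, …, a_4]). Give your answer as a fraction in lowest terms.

2426/219

Starting at the tail and folding back:
Start with 2.
7 + 1/(2/1) = 7 + 1/2 = 15/2
1 + 1/(15/2) = 1 + 2/15 = 17/15
12 + 1/(17/15) = 12 + 15/17 = 219/17
11 + 1/(219/17) = 11 + 17/219 = 2426/219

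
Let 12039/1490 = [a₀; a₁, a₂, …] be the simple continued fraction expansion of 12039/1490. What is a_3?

⌊12039/1490⌋ = 8, remainder 119
⌊1490/119⌋ = 12, remainder 62
⌊119/62⌋ = 1, remainder 57
⌊62/57⌋ = 1, remainder 5

1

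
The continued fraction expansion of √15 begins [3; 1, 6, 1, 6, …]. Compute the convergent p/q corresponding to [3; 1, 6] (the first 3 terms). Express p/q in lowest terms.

27/7

Start with 6.
1 + 1/(6/1) = 1 + 1/6 = 7/6
3 + 1/(7/6) = 3 + 6/7 = 27/7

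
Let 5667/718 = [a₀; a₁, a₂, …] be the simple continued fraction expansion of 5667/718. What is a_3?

5667 = 7·718 + 641, so a_0 = 7
718 = 1·641 + 77, so a_1 = 1
641 = 8·77 + 25, so a_2 = 8
77 = 3·25 + 2, so a_3 = 3

3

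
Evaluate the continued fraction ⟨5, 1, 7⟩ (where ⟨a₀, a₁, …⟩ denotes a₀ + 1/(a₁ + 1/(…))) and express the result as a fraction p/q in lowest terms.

Collapse the nested fraction from the inside out:
Start with 7.
1 + 1/(7/1) = 1 + 1/7 = 8/7
5 + 1/(8/7) = 5 + 7/8 = 47/8

47/8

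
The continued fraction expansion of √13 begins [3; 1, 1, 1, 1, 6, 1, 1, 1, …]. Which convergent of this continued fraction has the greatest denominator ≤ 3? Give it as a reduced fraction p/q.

a_0 = 3: 3/1  (≤ bound)
a_1 = 1: 4/1  (≤ bound)
a_2 = 1: 7/2  (≤ bound)
a_3 = 1: 11/3  (≤ bound)
a_4 = 1: 18/5  (> 3, stop)

11/3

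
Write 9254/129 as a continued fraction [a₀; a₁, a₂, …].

Apply division with remainder until the remainder is 0:
9254 ÷ 129 → quotient 71, remainder 95
129 ÷ 95 → quotient 1, remainder 34
95 ÷ 34 → quotient 2, remainder 27
34 ÷ 27 → quotient 1, remainder 7
27 ÷ 7 → quotient 3, remainder 6
7 ÷ 6 → quotient 1, remainder 1
6 ÷ 1 → quotient 6, remainder 0

[71; 1, 2, 1, 3, 1, 6]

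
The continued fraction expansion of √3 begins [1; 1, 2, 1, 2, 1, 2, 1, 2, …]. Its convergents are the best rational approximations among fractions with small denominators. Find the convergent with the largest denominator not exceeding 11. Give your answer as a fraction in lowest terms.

19/11

List convergents until the denominator exceeds the bound:
a_0 = 1: 1/1  (≤ bound)
a_1 = 1: 2/1  (≤ bound)
a_2 = 2: 5/3  (≤ bound)
a_3 = 1: 7/4  (≤ bound)
a_4 = 2: 19/11  (≤ bound)
a_5 = 1: 26/15  (> 11, stop)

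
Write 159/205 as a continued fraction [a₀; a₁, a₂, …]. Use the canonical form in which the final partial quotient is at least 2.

[0; 1, 3, 2, 5, 4]

Run the Euclidean algorithm, recording each quotient:
⌊159/205⌋ = 0, remainder 159
⌊205/159⌋ = 1, remainder 46
⌊159/46⌋ = 3, remainder 21
⌊46/21⌋ = 2, remainder 4
⌊21/4⌋ = 5, remainder 1
⌊4/1⌋ = 4, remainder 0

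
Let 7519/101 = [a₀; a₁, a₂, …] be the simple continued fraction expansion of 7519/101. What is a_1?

7519 = 74·101 + 45, so a_0 = 74
101 = 2·45 + 11, so a_1 = 2

2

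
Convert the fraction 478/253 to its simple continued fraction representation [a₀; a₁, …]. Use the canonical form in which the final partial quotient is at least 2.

[1; 1, 8, 28]

Repeatedly divide and take the remainder:
478 ÷ 253 → quotient 1, remainder 225
253 ÷ 225 → quotient 1, remainder 28
225 ÷ 28 → quotient 8, remainder 1
28 ÷ 1 → quotient 28, remainder 0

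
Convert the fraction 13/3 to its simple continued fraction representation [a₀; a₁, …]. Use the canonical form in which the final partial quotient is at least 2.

[4; 3]

⌊13/3⌋ = 4, remainder 1
⌊3/1⌋ = 3, remainder 0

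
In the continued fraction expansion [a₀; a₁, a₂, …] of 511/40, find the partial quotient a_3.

2

Apply division with remainder until the remainder is 0:
⌊511/40⌋ = 12, remainder 31
⌊40/31⌋ = 1, remainder 9
⌊31/9⌋ = 3, remainder 4
⌊9/4⌋ = 2, remainder 1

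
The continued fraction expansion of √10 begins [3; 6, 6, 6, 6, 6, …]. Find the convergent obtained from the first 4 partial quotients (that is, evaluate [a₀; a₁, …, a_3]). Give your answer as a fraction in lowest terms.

a_0 = 3: 3/1
a_1 = 6: 19/6
a_2 = 6: 117/37
a_3 = 6: 721/228

721/228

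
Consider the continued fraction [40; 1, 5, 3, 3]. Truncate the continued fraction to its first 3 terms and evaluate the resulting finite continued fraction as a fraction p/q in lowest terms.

245/6

Work from the innermost term outward:
Start with 5.
1 + 1/(5/1) = 1 + 1/5 = 6/5
40 + 1/(6/5) = 40 + 5/6 = 245/6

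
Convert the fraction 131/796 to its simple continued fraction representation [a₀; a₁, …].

[0; 6, 13, 10]

Run the Euclidean algorithm, recording each quotient:
131 ÷ 796 → quotient 0, remainder 131
796 ÷ 131 → quotient 6, remainder 10
131 ÷ 10 → quotient 13, remainder 1
10 ÷ 1 → quotient 10, remainder 0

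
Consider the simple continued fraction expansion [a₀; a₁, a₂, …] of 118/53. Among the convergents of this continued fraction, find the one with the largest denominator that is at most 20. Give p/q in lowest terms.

List convergents until the denominator exceeds the bound:
a_0 = 2: 2/1  (≤ bound)
a_1 = 4: 9/4  (≤ bound)
a_2 = 2: 20/9  (≤ bound)
a_3 = 2: 49/22  (> 20, stop)

20/9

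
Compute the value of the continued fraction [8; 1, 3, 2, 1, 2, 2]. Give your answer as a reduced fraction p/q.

a_0 = 8: 8/1
a_1 = 1: 9/1
a_2 = 3: 35/4
a_3 = 2: 79/9
a_4 = 1: 114/13
a_5 = 2: 307/35
a_6 = 2: 728/83

728/83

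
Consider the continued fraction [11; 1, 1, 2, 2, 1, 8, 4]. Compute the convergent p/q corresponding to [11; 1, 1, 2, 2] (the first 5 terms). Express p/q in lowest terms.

139/12

Start with 2.
2 + 1/(2/1) = 2 + 1/2 = 5/2
1 + 1/(5/2) = 1 + 2/5 = 7/5
1 + 1/(7/5) = 1 + 5/7 = 12/7
11 + 1/(12/7) = 11 + 7/12 = 139/12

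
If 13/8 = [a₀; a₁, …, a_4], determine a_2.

Run the Euclidean algorithm, recording each quotient:
13 ÷ 8 → quotient 1, remainder 5
8 ÷ 5 → quotient 1, remainder 3
5 ÷ 3 → quotient 1, remainder 2

1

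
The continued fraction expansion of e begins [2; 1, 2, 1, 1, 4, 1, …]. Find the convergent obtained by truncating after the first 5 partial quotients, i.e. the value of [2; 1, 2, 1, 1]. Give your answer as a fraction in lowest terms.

Build up convergents one term at a time:
a_0 = 2: 2/1
a_1 = 1: 3/1
a_2 = 2: 8/3
a_3 = 1: 11/4
a_4 = 1: 19/7

19/7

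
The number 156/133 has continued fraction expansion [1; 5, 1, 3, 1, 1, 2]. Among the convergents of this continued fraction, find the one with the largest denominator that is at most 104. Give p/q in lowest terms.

a_0 = 1: 1/1  (≤ bound)
a_1 = 5: 6/5  (≤ bound)
a_2 = 1: 7/6  (≤ bound)
a_3 = 3: 27/23  (≤ bound)
a_4 = 1: 34/29  (≤ bound)
a_5 = 1: 61/52  (≤ bound)
a_6 = 2: 156/133  (> 104, stop)

61/52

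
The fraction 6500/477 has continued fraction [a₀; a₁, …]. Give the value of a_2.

6500 ÷ 477 → quotient 13, remainder 299
477 ÷ 299 → quotient 1, remainder 178
299 ÷ 178 → quotient 1, remainder 121

1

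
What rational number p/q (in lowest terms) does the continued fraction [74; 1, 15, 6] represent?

Work from the innermost term outward:
Start with 6.
15 + 1/(6/1) = 15 + 1/6 = 91/6
1 + 1/(91/6) = 1 + 6/91 = 97/91
74 + 1/(97/91) = 74 + 91/97 = 7269/97

7269/97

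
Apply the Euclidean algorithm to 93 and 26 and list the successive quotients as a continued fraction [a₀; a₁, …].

93 ÷ 26 → quotient 3, remainder 15
26 ÷ 15 → quotient 1, remainder 11
15 ÷ 11 → quotient 1, remainder 4
11 ÷ 4 → quotient 2, remainder 3
4 ÷ 3 → quotient 1, remainder 1
3 ÷ 1 → quotient 3, remainder 0

[3; 1, 1, 2, 1, 3]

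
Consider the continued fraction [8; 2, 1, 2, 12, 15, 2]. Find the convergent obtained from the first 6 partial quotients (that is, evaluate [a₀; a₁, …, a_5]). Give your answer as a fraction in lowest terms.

12502/1493

a_0 = 8: 8/1
a_1 = 2: 17/2
a_2 = 1: 25/3
a_3 = 2: 67/8
a_4 = 12: 829/99
a_5 = 15: 12502/1493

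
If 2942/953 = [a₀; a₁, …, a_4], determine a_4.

Run the Euclidean algorithm, recording each quotient:
⌊2942/953⌋ = 3, remainder 83
⌊953/83⌋ = 11, remainder 40
⌊83/40⌋ = 2, remainder 3
⌊40/3⌋ = 13, remainder 1
⌊3/1⌋ = 3, remainder 0

3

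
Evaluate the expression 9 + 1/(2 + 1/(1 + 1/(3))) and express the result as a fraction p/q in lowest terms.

Collapse the nested fraction from the inside out:
Start with 3.
1 + 1/(3/1) = 1 + 1/3 = 4/3
2 + 1/(4/3) = 2 + 3/4 = 11/4
9 + 1/(11/4) = 9 + 4/11 = 103/11

103/11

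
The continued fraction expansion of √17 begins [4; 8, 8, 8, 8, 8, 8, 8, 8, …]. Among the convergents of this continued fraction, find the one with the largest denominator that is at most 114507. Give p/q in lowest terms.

143649/34840

a_0 = 4: 4/1  (≤ bound)
a_1 = 8: 33/8  (≤ bound)
a_2 = 8: 268/65  (≤ bound)
a_3 = 8: 2177/528  (≤ bound)
a_4 = 8: 17684/4289  (≤ bound)
a_5 = 8: 143649/34840  (≤ bound)
a_6 = 8: 1166876/283009  (> 114507, stop)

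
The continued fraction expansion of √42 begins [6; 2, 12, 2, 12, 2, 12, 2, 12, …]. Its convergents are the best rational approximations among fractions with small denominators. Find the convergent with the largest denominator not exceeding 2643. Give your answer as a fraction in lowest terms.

8749/1350

List convergents until the denominator exceeds the bound:
a_0 = 6: 6/1  (≤ bound)
a_1 = 2: 13/2  (≤ bound)
a_2 = 12: 162/25  (≤ bound)
a_3 = 2: 337/52  (≤ bound)
a_4 = 12: 4206/649  (≤ bound)
a_5 = 2: 8749/1350  (≤ bound)
a_6 = 12: 109194/16849  (> 2643, stop)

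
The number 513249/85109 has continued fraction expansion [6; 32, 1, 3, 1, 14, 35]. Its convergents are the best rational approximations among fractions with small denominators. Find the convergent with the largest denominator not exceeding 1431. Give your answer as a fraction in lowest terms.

989/164

a_0 = 6: 6/1  (≤ bound)
a_1 = 32: 193/32  (≤ bound)
a_2 = 1: 199/33  (≤ bound)
a_3 = 3: 790/131  (≤ bound)
a_4 = 1: 989/164  (≤ bound)
a_5 = 14: 14636/2427  (> 1431, stop)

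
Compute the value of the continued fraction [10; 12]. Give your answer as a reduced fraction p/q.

121/12

Work from the innermost term outward:
Start with 12.
10 + 1/(12/1) = 10 + 1/12 = 121/12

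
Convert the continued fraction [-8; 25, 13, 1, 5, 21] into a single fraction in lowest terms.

Starting at the tail and folding back:
Start with 21.
5 + 1/(21/1) = 5 + 1/21 = 106/21
1 + 1/(106/21) = 1 + 21/106 = 127/106
13 + 1/(127/106) = 13 + 106/127 = 1757/127
25 + 1/(1757/127) = 25 + 127/1757 = 44052/1757
-8 + 1/(44052/1757) = -8 + 1757/44052 = -350659/44052

-350659/44052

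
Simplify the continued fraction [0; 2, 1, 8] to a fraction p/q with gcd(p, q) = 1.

Start with 8.
1 + 1/(8/1) = 1 + 1/8 = 9/8
2 + 1/(9/8) = 2 + 8/9 = 26/9
0 + 1/(26/9) = 0 + 9/26 = 9/26

9/26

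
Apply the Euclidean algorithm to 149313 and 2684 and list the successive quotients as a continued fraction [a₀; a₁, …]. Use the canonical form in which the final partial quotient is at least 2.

[55; 1, 1, 1, 2, 2, 3, 41]

⌊149313/2684⌋ = 55, remainder 1693
⌊2684/1693⌋ = 1, remainder 991
⌊1693/991⌋ = 1, remainder 702
⌊991/702⌋ = 1, remainder 289
⌊702/289⌋ = 2, remainder 124
⌊289/124⌋ = 2, remainder 41
⌊124/41⌋ = 3, remainder 1
⌊41/1⌋ = 41, remainder 0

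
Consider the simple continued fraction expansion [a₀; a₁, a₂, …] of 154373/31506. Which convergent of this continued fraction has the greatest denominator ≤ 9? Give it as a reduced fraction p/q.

44/9

List convergents until the denominator exceeds the bound:
a_0 = 4: 4/1  (≤ bound)
a_1 = 1: 5/1  (≤ bound)
a_2 = 8: 44/9  (≤ bound)
a_3 = 1: 49/10  (> 9, stop)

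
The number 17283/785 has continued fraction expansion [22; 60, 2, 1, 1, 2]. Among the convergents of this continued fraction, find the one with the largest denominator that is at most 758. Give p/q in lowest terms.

List convergents until the denominator exceeds the bound:
a_0 = 22: 22/1  (≤ bound)
a_1 = 60: 1321/60  (≤ bound)
a_2 = 2: 2664/121  (≤ bound)
a_3 = 1: 3985/181  (≤ bound)
a_4 = 1: 6649/302  (≤ bound)
a_5 = 2: 17283/785  (> 758, stop)

6649/302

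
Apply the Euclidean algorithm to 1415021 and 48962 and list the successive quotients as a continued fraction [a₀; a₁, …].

[28; 1, 9, 25, 2, 2, 38]

Run the Euclidean algorithm, recording each quotient:
1415021 ÷ 48962 → quotient 28, remainder 44085
48962 ÷ 44085 → quotient 1, remainder 4877
44085 ÷ 4877 → quotient 9, remainder 192
4877 ÷ 192 → quotient 25, remainder 77
192 ÷ 77 → quotient 2, remainder 38
77 ÷ 38 → quotient 2, remainder 1
38 ÷ 1 → quotient 38, remainder 0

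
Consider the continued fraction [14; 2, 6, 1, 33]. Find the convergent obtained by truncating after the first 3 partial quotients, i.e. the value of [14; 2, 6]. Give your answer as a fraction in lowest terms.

Start with 6.
2 + 1/(6/1) = 2 + 1/6 = 13/6
14 + 1/(13/6) = 14 + 6/13 = 188/13

188/13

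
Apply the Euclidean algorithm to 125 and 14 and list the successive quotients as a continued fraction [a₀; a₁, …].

Apply division with remainder until the remainder is 0:
⌊125/14⌋ = 8, remainder 13
⌊14/13⌋ = 1, remainder 1
⌊13/1⌋ = 13, remainder 0

[8; 1, 13]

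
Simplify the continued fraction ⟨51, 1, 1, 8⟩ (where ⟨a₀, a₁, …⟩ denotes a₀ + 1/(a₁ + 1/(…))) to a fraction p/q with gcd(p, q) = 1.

876/17

a_0 = 51: 51/1
a_1 = 1: 52/1
a_2 = 1: 103/2
a_3 = 8: 876/17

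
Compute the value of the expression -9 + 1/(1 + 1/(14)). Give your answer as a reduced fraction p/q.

-121/15

a_0 = -9: -9/1
a_1 = 1: -8/1
a_2 = 14: -121/15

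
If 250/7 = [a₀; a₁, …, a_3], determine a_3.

2

Repeatedly divide and take the remainder:
250 ÷ 7 → quotient 35, remainder 5
7 ÷ 5 → quotient 1, remainder 2
5 ÷ 2 → quotient 2, remainder 1
2 ÷ 1 → quotient 2, remainder 0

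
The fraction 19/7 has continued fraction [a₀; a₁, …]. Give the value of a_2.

2

19 ÷ 7 → quotient 2, remainder 5
7 ÷ 5 → quotient 1, remainder 2
5 ÷ 2 → quotient 2, remainder 1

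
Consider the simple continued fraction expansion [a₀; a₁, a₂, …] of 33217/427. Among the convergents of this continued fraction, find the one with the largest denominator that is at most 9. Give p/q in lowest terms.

389/5

a_0 = 77: 77/1  (≤ bound)
a_1 = 1: 78/1  (≤ bound)
a_2 = 3: 311/4  (≤ bound)
a_3 = 1: 389/5  (≤ bound)
a_4 = 3: 1478/19  (> 9, stop)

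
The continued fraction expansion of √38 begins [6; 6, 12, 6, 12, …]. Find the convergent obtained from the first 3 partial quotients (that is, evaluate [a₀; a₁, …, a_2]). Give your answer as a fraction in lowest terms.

Start with 12.
6 + 1/(12/1) = 6 + 1/12 = 73/12
6 + 1/(73/12) = 6 + 12/73 = 450/73

450/73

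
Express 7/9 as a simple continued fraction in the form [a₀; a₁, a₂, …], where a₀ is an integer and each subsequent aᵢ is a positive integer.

⌊7/9⌋ = 0, remainder 7
⌊9/7⌋ = 1, remainder 2
⌊7/2⌋ = 3, remainder 1
⌊2/1⌋ = 2, remainder 0

[0; 1, 3, 2]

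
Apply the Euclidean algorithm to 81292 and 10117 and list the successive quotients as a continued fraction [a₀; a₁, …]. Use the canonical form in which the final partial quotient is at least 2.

[8; 28, 2, 2, 1, 1, 3, 8]

81292 ÷ 10117 → quotient 8, remainder 356
10117 ÷ 356 → quotient 28, remainder 149
356 ÷ 149 → quotient 2, remainder 58
149 ÷ 58 → quotient 2, remainder 33
58 ÷ 33 → quotient 1, remainder 25
33 ÷ 25 → quotient 1, remainder 8
25 ÷ 8 → quotient 3, remainder 1
8 ÷ 1 → quotient 8, remainder 0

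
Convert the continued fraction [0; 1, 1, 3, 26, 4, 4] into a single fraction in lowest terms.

1801/3156

Collapse the nested fraction from the inside out:
Start with 4.
4 + 1/(4/1) = 4 + 1/4 = 17/4
26 + 1/(17/4) = 26 + 4/17 = 446/17
3 + 1/(446/17) = 3 + 17/446 = 1355/446
1 + 1/(1355/446) = 1 + 446/1355 = 1801/1355
1 + 1/(1801/1355) = 1 + 1355/1801 = 3156/1801
0 + 1/(3156/1801) = 0 + 1801/3156 = 1801/3156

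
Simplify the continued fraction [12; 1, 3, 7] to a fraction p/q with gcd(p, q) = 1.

370/29

Start with 7.
3 + 1/(7/1) = 3 + 1/7 = 22/7
1 + 1/(22/7) = 1 + 7/22 = 29/22
12 + 1/(29/22) = 12 + 22/29 = 370/29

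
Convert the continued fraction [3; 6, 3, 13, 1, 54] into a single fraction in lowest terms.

Start with 54.
1 + 1/(54/1) = 1 + 1/54 = 55/54
13 + 1/(55/54) = 13 + 54/55 = 769/55
3 + 1/(769/55) = 3 + 55/769 = 2362/769
6 + 1/(2362/769) = 6 + 769/2362 = 14941/2362
3 + 1/(14941/2362) = 3 + 2362/14941 = 47185/14941

47185/14941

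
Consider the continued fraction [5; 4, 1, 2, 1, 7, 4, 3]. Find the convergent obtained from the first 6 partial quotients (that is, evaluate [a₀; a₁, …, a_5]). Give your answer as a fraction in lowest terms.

Build up convergents one term at a time:
a_0 = 5: 5/1
a_1 = 4: 21/4
a_2 = 1: 26/5
a_3 = 2: 73/14
a_4 = 1: 99/19
a_5 = 7: 766/147

766/147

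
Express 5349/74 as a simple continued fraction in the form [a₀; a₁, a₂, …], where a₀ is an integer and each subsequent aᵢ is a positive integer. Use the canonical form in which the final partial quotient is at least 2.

Apply division with remainder until the remainder is 0:
5349 ÷ 74 → quotient 72, remainder 21
74 ÷ 21 → quotient 3, remainder 11
21 ÷ 11 → quotient 1, remainder 10
11 ÷ 10 → quotient 1, remainder 1
10 ÷ 1 → quotient 10, remainder 0

[72; 3, 1, 1, 10]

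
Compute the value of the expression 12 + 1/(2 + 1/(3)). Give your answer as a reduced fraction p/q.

Collapse the nested fraction from the inside out:
Start with 3.
2 + 1/(3/1) = 2 + 1/3 = 7/3
12 + 1/(7/3) = 12 + 3/7 = 87/7

87/7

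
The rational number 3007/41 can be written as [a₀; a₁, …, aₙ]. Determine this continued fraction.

⌊3007/41⌋ = 73, remainder 14
⌊41/14⌋ = 2, remainder 13
⌊14/13⌋ = 1, remainder 1
⌊13/1⌋ = 13, remainder 0

[73; 2, 1, 13]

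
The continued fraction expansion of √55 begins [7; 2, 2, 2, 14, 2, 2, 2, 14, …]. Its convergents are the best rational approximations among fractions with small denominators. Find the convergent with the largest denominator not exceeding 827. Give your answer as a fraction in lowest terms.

2655/358

a_0 = 7: 7/1  (≤ bound)
a_1 = 2: 15/2  (≤ bound)
a_2 = 2: 37/5  (≤ bound)
a_3 = 2: 89/12  (≤ bound)
a_4 = 14: 1283/173  (≤ bound)
a_5 = 2: 2655/358  (≤ bound)
a_6 = 2: 6593/889  (> 827, stop)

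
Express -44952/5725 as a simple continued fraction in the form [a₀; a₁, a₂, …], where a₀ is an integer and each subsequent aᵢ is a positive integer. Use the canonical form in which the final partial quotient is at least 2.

[-8; 6, 1, 3, 52, 1, 3]

-44952 ÷ 5725 → quotient -8, remainder 848
5725 ÷ 848 → quotient 6, remainder 637
848 ÷ 637 → quotient 1, remainder 211
637 ÷ 211 → quotient 3, remainder 4
211 ÷ 4 → quotient 52, remainder 3
4 ÷ 3 → quotient 1, remainder 1
3 ÷ 1 → quotient 3, remainder 0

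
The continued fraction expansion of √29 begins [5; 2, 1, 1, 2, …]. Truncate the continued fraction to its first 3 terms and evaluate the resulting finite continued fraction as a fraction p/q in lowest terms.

16/3

Starting at the tail and folding back:
Start with 1.
2 + 1/(1/1) = 2 + 1/1 = 3/1
5 + 1/(3/1) = 5 + 1/3 = 16/3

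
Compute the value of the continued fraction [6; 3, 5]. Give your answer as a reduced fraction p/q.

Start with 5.
3 + 1/(5/1) = 3 + 1/5 = 16/5
6 + 1/(16/5) = 6 + 5/16 = 101/16

101/16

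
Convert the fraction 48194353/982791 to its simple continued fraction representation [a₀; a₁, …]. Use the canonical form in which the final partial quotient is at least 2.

[49; 26, 7, 32, 2, 2, 6, 5]

Apply division with remainder until the remainder is 0:
⌊48194353/982791⌋ = 49, remainder 37594
⌊982791/37594⌋ = 26, remainder 5347
⌊37594/5347⌋ = 7, remainder 165
⌊5347/165⌋ = 32, remainder 67
⌊165/67⌋ = 2, remainder 31
⌊67/31⌋ = 2, remainder 5
⌊31/5⌋ = 6, remainder 1
⌊5/1⌋ = 5, remainder 0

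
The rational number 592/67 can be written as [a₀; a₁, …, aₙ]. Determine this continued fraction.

[8; 1, 5, 11]

592 = 8·67 + 56, so a_0 = 8
67 = 1·56 + 11, so a_1 = 1
56 = 5·11 + 1, so a_2 = 5
11 = 11·1 + 0, so a_3 = 11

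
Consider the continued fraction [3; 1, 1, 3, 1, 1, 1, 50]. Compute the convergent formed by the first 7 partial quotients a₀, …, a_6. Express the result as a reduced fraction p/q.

Work from the innermost term outward:
Start with 1.
1 + 1/(1/1) = 1 + 1/1 = 2/1
1 + 1/(2/1) = 1 + 1/2 = 3/2
3 + 1/(3/2) = 3 + 2/3 = 11/3
1 + 1/(11/3) = 1 + 3/11 = 14/11
1 + 1/(14/11) = 1 + 11/14 = 25/14
3 + 1/(25/14) = 3 + 14/25 = 89/25

89/25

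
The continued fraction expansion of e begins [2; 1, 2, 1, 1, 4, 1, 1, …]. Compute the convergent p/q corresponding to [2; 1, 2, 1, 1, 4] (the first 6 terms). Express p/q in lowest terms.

87/32

Start with 4.
1 + 1/(4/1) = 1 + 1/4 = 5/4
1 + 1/(5/4) = 1 + 4/5 = 9/5
2 + 1/(9/5) = 2 + 5/9 = 23/9
1 + 1/(23/9) = 1 + 9/23 = 32/23
2 + 1/(32/23) = 2 + 23/32 = 87/32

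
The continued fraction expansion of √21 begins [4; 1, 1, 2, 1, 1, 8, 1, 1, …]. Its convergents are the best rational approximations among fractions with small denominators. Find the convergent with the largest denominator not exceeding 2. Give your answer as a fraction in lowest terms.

9/2

a_0 = 4: 4/1  (≤ bound)
a_1 = 1: 5/1  (≤ bound)
a_2 = 1: 9/2  (≤ bound)
a_3 = 2: 23/5  (> 2, stop)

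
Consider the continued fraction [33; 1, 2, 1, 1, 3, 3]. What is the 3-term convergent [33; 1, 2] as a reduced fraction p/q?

101/3

a_0 = 33: 33/1
a_1 = 1: 34/1
a_2 = 2: 101/3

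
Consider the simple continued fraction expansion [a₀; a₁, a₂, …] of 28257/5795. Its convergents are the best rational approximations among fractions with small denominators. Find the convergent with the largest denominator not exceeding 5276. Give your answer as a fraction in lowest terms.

List convergents until the denominator exceeds the bound:
a_0 = 4: 4/1  (≤ bound)
a_1 = 1: 5/1  (≤ bound)
a_2 = 7: 39/8  (≤ bound)
a_3 = 14: 551/113  (≤ bound)
a_4 = 12: 6651/1364  (≤ bound)
a_5 = 1: 7202/1477  (≤ bound)
a_6 = 3: 28257/5795  (> 5276, stop)

7202/1477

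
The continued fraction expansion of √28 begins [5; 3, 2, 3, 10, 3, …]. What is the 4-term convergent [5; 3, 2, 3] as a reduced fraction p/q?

Starting at the tail and folding back:
Start with 3.
2 + 1/(3/1) = 2 + 1/3 = 7/3
3 + 1/(7/3) = 3 + 3/7 = 24/7
5 + 1/(24/7) = 5 + 7/24 = 127/24

127/24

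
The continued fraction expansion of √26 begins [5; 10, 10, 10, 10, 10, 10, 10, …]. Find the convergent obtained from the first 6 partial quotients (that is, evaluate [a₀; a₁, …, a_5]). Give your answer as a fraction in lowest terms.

Build up convergents one term at a time:
a_0 = 5: 5/1
a_1 = 10: 51/10
a_2 = 10: 515/101
a_3 = 10: 5201/1020
a_4 = 10: 52525/10301
a_5 = 10: 530451/104030

530451/104030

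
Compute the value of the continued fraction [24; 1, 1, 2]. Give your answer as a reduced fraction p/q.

123/5

a_0 = 24: 24/1
a_1 = 1: 25/1
a_2 = 1: 49/2
a_3 = 2: 123/5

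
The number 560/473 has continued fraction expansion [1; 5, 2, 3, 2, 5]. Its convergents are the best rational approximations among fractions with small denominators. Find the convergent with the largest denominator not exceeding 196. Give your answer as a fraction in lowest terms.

List convergents until the denominator exceeds the bound:
a_0 = 1: 1/1  (≤ bound)
a_1 = 5: 6/5  (≤ bound)
a_2 = 2: 13/11  (≤ bound)
a_3 = 3: 45/38  (≤ bound)
a_4 = 2: 103/87  (≤ bound)
a_5 = 5: 560/473  (> 196, stop)

103/87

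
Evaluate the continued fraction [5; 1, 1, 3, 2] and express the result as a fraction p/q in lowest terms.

89/16

a_0 = 5: 5/1
a_1 = 1: 6/1
a_2 = 1: 11/2
a_3 = 3: 39/7
a_4 = 2: 89/16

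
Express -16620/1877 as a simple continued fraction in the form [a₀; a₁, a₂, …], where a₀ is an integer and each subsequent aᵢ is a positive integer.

[-9; 6, 1, 7, 34]

-16620 = -9·1877 + 273, so a_0 = -9
1877 = 6·273 + 239, so a_1 = 6
273 = 1·239 + 34, so a_2 = 1
239 = 7·34 + 1, so a_3 = 7
34 = 34·1 + 0, so a_4 = 34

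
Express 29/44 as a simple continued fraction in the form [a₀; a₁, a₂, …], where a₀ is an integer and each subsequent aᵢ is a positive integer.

[0; 1, 1, 1, 14]

29 = 0·44 + 29, so a_0 = 0
44 = 1·29 + 15, so a_1 = 1
29 = 1·15 + 14, so a_2 = 1
15 = 1·14 + 1, so a_3 = 1
14 = 14·1 + 0, so a_4 = 14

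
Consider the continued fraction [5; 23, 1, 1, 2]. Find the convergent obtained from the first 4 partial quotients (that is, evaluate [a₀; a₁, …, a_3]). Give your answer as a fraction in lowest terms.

237/47

Start with 1.
1 + 1/(1/1) = 1 + 1/1 = 2/1
23 + 1/(2/1) = 23 + 1/2 = 47/2
5 + 1/(47/2) = 5 + 2/47 = 237/47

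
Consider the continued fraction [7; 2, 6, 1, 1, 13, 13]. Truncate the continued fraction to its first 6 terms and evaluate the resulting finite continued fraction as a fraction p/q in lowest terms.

2829/379

Start with 13.
1 + 1/(13/1) = 1 + 1/13 = 14/13
1 + 1/(14/13) = 1 + 13/14 = 27/14
6 + 1/(27/14) = 6 + 14/27 = 176/27
2 + 1/(176/27) = 2 + 27/176 = 379/176
7 + 1/(379/176) = 7 + 176/379 = 2829/379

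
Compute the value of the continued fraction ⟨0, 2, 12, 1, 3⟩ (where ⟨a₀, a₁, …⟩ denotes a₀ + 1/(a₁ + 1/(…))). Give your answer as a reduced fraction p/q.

Use the convergent recurrence hₖ = aₖ·hₖ₋₁ + hₖ₋₂ (and likewise for the denominators kₖ):
a_0 = 0: 0/1
a_1 = 2: 1/2
a_2 = 12: 12/25
a_3 = 1: 13/27
a_4 = 3: 51/106

51/106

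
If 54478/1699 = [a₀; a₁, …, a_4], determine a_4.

12

54478 ÷ 1699 → quotient 32, remainder 110
1699 ÷ 110 → quotient 15, remainder 49
110 ÷ 49 → quotient 2, remainder 12
49 ÷ 12 → quotient 4, remainder 1
12 ÷ 1 → quotient 12, remainder 0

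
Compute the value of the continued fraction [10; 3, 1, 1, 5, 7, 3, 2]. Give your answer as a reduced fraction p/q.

Start with 2.
3 + 1/(2/1) = 3 + 1/2 = 7/2
7 + 1/(7/2) = 7 + 2/7 = 51/7
5 + 1/(51/7) = 5 + 7/51 = 262/51
1 + 1/(262/51) = 1 + 51/262 = 313/262
1 + 1/(313/262) = 1 + 262/313 = 575/313
3 + 1/(575/313) = 3 + 313/575 = 2038/575
10 + 1/(2038/575) = 10 + 575/2038 = 20955/2038

20955/2038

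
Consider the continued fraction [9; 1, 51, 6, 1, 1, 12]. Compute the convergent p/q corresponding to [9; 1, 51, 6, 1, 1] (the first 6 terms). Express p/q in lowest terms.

Use the convergent recurrence hₖ = aₖ·hₖ₋₁ + hₖ₋₂ (and likewise for the denominators kₖ):
a_0 = 9: 9/1
a_1 = 1: 10/1
a_2 = 51: 519/52
a_3 = 6: 3124/313
a_4 = 1: 3643/365
a_5 = 1: 6767/678

6767/678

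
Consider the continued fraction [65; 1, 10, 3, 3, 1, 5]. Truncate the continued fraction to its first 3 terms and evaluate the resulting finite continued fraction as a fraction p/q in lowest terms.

Use the convergent recurrence hₖ = aₖ·hₖ₋₁ + hₖ₋₂ (and likewise for the denominators kₖ):
a_0 = 65: 65/1
a_1 = 1: 66/1
a_2 = 10: 725/11

725/11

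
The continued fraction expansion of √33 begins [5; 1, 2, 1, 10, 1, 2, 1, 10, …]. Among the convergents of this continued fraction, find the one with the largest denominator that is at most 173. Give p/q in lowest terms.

787/137

a_0 = 5: 5/1  (≤ bound)
a_1 = 1: 6/1  (≤ bound)
a_2 = 2: 17/3  (≤ bound)
a_3 = 1: 23/4  (≤ bound)
a_4 = 10: 247/43  (≤ bound)
a_5 = 1: 270/47  (≤ bound)
a_6 = 2: 787/137  (≤ bound)
a_7 = 1: 1057/184  (> 173, stop)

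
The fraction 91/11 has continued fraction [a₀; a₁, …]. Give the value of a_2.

⌊91/11⌋ = 8, remainder 3
⌊11/3⌋ = 3, remainder 2
⌊3/2⌋ = 1, remainder 1

1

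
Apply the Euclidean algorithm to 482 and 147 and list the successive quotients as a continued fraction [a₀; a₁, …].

[3; 3, 1, 1, 2, 2, 3]

Repeatedly divide and take the remainder:
482 = 3·147 + 41, so a_0 = 3
147 = 3·41 + 24, so a_1 = 3
41 = 1·24 + 17, so a_2 = 1
24 = 1·17 + 7, so a_3 = 1
17 = 2·7 + 3, so a_4 = 2
7 = 2·3 + 1, so a_5 = 2
3 = 3·1 + 0, so a_6 = 3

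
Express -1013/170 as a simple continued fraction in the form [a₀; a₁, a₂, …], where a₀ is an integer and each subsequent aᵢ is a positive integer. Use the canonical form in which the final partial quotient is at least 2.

[-6; 24, 3, 2]

-1013 ÷ 170 → quotient -6, remainder 7
170 ÷ 7 → quotient 24, remainder 2
7 ÷ 2 → quotient 3, remainder 1
2 ÷ 1 → quotient 2, remainder 0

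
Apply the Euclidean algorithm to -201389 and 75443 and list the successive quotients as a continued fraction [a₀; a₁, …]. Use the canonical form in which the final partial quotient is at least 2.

Run the Euclidean algorithm, recording each quotient:
⌊-201389/75443⌋ = -3, remainder 24940
⌊75443/24940⌋ = 3, remainder 623
⌊24940/623⌋ = 40, remainder 20
⌊623/20⌋ = 31, remainder 3
⌊20/3⌋ = 6, remainder 2
⌊3/2⌋ = 1, remainder 1
⌊2/1⌋ = 2, remainder 0

[-3; 3, 40, 31, 6, 1, 2]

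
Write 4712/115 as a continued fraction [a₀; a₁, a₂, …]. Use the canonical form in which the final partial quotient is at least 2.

4712 = 40·115 + 112, so a_0 = 40
115 = 1·112 + 3, so a_1 = 1
112 = 37·3 + 1, so a_2 = 37
3 = 3·1 + 0, so a_3 = 3

[40; 1, 37, 3]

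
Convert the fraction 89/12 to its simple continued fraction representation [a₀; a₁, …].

[7; 2, 2, 2]

Run the Euclidean algorithm, recording each quotient:
⌊89/12⌋ = 7, remainder 5
⌊12/5⌋ = 2, remainder 2
⌊5/2⌋ = 2, remainder 1
⌊2/1⌋ = 2, remainder 0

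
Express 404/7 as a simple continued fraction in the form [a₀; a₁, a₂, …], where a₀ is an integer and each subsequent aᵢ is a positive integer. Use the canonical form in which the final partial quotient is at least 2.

[57; 1, 2, 2]

⌊404/7⌋ = 57, remainder 5
⌊7/5⌋ = 1, remainder 2
⌊5/2⌋ = 2, remainder 1
⌊2/1⌋ = 2, remainder 0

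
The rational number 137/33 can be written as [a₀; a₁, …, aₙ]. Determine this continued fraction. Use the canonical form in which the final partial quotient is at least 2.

Run the Euclidean algorithm, recording each quotient:
137 ÷ 33 → quotient 4, remainder 5
33 ÷ 5 → quotient 6, remainder 3
5 ÷ 3 → quotient 1, remainder 2
3 ÷ 2 → quotient 1, remainder 1
2 ÷ 1 → quotient 2, remainder 0

[4; 6, 1, 1, 2]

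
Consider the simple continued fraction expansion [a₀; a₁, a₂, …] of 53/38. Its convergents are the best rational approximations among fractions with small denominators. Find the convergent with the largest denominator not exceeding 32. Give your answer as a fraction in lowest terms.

List convergents until the denominator exceeds the bound:
a_0 = 1: 1/1  (≤ bound)
a_1 = 2: 3/2  (≤ bound)
a_2 = 1: 4/3  (≤ bound)
a_3 = 1: 7/5  (≤ bound)
a_4 = 7: 53/38  (> 32, stop)

7/5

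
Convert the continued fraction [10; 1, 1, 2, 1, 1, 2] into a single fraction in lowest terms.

Start with 2.
1 + 1/(2/1) = 1 + 1/2 = 3/2
1 + 1/(3/2) = 1 + 2/3 = 5/3
2 + 1/(5/3) = 2 + 3/5 = 13/5
1 + 1/(13/5) = 1 + 5/13 = 18/13
1 + 1/(18/13) = 1 + 13/18 = 31/18
10 + 1/(31/18) = 10 + 18/31 = 328/31

328/31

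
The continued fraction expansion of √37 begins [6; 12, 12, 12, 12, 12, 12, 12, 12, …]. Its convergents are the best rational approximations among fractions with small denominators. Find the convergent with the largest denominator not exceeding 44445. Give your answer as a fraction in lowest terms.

List convergents until the denominator exceeds the bound:
a_0 = 6: 6/1  (≤ bound)
a_1 = 12: 73/12  (≤ bound)
a_2 = 12: 882/145  (≤ bound)
a_3 = 12: 10657/1752  (≤ bound)
a_4 = 12: 128766/21169  (≤ bound)
a_5 = 12: 1555849/255780  (> 44445, stop)

128766/21169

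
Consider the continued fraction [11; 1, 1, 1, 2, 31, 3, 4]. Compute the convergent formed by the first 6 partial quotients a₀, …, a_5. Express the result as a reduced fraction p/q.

Work from the innermost term outward:
Start with 31.
2 + 1/(31/1) = 2 + 1/31 = 63/31
1 + 1/(63/31) = 1 + 31/63 = 94/63
1 + 1/(94/63) = 1 + 63/94 = 157/94
1 + 1/(157/94) = 1 + 94/157 = 251/157
11 + 1/(251/157) = 11 + 157/251 = 2918/251

2918/251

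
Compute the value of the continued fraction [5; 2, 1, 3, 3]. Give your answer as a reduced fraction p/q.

193/36

Start with 3.
3 + 1/(3/1) = 3 + 1/3 = 10/3
1 + 1/(10/3) = 1 + 3/10 = 13/10
2 + 1/(13/10) = 2 + 10/13 = 36/13
5 + 1/(36/13) = 5 + 13/36 = 193/36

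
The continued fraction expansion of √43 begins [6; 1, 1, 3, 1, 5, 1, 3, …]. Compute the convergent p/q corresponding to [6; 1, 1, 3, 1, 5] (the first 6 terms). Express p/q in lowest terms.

Starting at the tail and folding back:
Start with 5.
1 + 1/(5/1) = 1 + 1/5 = 6/5
3 + 1/(6/5) = 3 + 5/6 = 23/6
1 + 1/(23/6) = 1 + 6/23 = 29/23
1 + 1/(29/23) = 1 + 23/29 = 52/29
6 + 1/(52/29) = 6 + 29/52 = 341/52

341/52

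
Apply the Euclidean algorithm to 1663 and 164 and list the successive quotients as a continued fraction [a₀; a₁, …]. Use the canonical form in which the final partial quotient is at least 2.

1663 = 10·164 + 23, so a_0 = 10
164 = 7·23 + 3, so a_1 = 7
23 = 7·3 + 2, so a_2 = 7
3 = 1·2 + 1, so a_3 = 1
2 = 2·1 + 0, so a_4 = 2

[10; 7, 7, 1, 2]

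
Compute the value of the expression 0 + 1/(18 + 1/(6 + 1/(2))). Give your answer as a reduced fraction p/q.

Work from the innermost term outward:
Start with 2.
6 + 1/(2/1) = 6 + 1/2 = 13/2
18 + 1/(13/2) = 18 + 2/13 = 236/13
0 + 1/(236/13) = 0 + 13/236 = 13/236

13/236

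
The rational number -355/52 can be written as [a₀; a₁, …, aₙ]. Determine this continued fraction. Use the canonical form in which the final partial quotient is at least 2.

[-7; 5, 1, 3, 2]

Run the Euclidean algorithm, recording each quotient:
-355 ÷ 52 → quotient -7, remainder 9
52 ÷ 9 → quotient 5, remainder 7
9 ÷ 7 → quotient 1, remainder 2
7 ÷ 2 → quotient 3, remainder 1
2 ÷ 1 → quotient 2, remainder 0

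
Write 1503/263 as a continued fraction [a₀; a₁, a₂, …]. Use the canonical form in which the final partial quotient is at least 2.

⌊1503/263⌋ = 5, remainder 188
⌊263/188⌋ = 1, remainder 75
⌊188/75⌋ = 2, remainder 38
⌊75/38⌋ = 1, remainder 37
⌊38/37⌋ = 1, remainder 1
⌊37/1⌋ = 37, remainder 0

[5; 1, 2, 1, 1, 37]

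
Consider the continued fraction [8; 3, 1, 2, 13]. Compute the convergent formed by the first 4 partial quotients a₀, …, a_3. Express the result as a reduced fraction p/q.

91/11

Start with 2.
1 + 1/(2/1) = 1 + 1/2 = 3/2
3 + 1/(3/2) = 3 + 2/3 = 11/3
8 + 1/(11/3) = 8 + 3/11 = 91/11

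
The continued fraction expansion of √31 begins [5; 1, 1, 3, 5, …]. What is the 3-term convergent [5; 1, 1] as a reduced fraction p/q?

11/2

Build up convergents one term at a time:
a_0 = 5: 5/1
a_1 = 1: 6/1
a_2 = 1: 11/2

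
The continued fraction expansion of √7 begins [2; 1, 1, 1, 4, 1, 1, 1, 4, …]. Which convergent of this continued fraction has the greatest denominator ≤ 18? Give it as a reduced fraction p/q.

List convergents until the denominator exceeds the bound:
a_0 = 2: 2/1  (≤ bound)
a_1 = 1: 3/1  (≤ bound)
a_2 = 1: 5/2  (≤ bound)
a_3 = 1: 8/3  (≤ bound)
a_4 = 4: 37/14  (≤ bound)
a_5 = 1: 45/17  (≤ bound)
a_6 = 1: 82/31  (> 18, stop)

45/17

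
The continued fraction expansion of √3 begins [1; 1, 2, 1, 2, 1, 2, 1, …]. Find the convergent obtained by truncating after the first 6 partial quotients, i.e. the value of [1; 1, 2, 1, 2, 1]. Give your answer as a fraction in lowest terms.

Start with 1.
2 + 1/(1/1) = 2 + 1/1 = 3/1
1 + 1/(3/1) = 1 + 1/3 = 4/3
2 + 1/(4/3) = 2 + 3/4 = 11/4
1 + 1/(11/4) = 1 + 4/11 = 15/11
1 + 1/(15/11) = 1 + 11/15 = 26/15

26/15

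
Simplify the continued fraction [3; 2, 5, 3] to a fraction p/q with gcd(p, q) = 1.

Build up convergents one term at a time:
a_0 = 3: 3/1
a_1 = 2: 7/2
a_2 = 5: 38/11
a_3 = 3: 121/35

121/35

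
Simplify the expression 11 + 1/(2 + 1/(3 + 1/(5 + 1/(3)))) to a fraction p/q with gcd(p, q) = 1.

Use the convergent recurrence hₖ = aₖ·hₖ₋₁ + hₖ₋₂ (and likewise for the denominators kₖ):
a_0 = 11: 11/1
a_1 = 2: 23/2
a_2 = 3: 80/7
a_3 = 5: 423/37
a_4 = 3: 1349/118

1349/118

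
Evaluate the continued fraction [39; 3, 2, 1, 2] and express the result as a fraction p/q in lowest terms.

1061/27

a_0 = 39: 39/1
a_1 = 3: 118/3
a_2 = 2: 275/7
a_3 = 1: 393/10
a_4 = 2: 1061/27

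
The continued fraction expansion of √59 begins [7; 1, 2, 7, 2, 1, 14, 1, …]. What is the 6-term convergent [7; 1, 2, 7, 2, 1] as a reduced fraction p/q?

530/69

Build up convergents one term at a time:
a_0 = 7: 7/1
a_1 = 1: 8/1
a_2 = 2: 23/3
a_3 = 7: 169/22
a_4 = 2: 361/47
a_5 = 1: 530/69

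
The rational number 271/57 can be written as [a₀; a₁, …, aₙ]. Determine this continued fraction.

Repeatedly divide and take the remainder:
⌊271/57⌋ = 4, remainder 43
⌊57/43⌋ = 1, remainder 14
⌊43/14⌋ = 3, remainder 1
⌊14/1⌋ = 14, remainder 0

[4; 1, 3, 14]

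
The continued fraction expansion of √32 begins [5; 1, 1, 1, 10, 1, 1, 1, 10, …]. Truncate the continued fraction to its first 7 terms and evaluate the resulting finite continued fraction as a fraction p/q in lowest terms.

379/67

Starting at the tail and folding back:
Start with 1.
1 + 1/(1/1) = 1 + 1/1 = 2/1
10 + 1/(2/1) = 10 + 1/2 = 21/2
1 + 1/(21/2) = 1 + 2/21 = 23/21
1 + 1/(23/21) = 1 + 21/23 = 44/23
1 + 1/(44/23) = 1 + 23/44 = 67/44
5 + 1/(67/44) = 5 + 44/67 = 379/67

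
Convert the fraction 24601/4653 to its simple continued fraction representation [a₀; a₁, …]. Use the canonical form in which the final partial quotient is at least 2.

[5; 3, 2, 14, 46]

⌊24601/4653⌋ = 5, remainder 1336
⌊4653/1336⌋ = 3, remainder 645
⌊1336/645⌋ = 2, remainder 46
⌊645/46⌋ = 14, remainder 1
⌊46/1⌋ = 46, remainder 0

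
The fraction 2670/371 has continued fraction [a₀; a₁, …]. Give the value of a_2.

2670 ÷ 371 → quotient 7, remainder 73
371 ÷ 73 → quotient 5, remainder 6
73 ÷ 6 → quotient 12, remainder 1

12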